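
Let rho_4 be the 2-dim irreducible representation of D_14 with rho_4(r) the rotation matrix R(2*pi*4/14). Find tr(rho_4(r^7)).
chi_{rho_4}(r^7) = 2*cos(2*pi*4*7/14) = 2

Justification: rho_4(r^7) is rotation by angle 2*pi*4*7/14, whose trace is 2*cos(2*pi*4*7/14) = 2.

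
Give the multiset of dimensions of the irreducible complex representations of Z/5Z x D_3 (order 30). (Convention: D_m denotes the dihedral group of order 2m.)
Dimensions: 1, 1, 1, 1, 1, 1, 1, 1, 1, 1, 2, 2, 2, 2, 2

Details: There are 15 irreducibles (= number of conjugacy classes). Their dimensions d_i satisfy sum d_i^2 = |G| = 30: 1 + 1 + 1 + 1 + 1 + 1 + 1 + 1 + 1 + 1 + 4 + 4 + 4 + 4 + 4 = 30. (For the product with Z/5Z: each of the 5 1-dim characters of Z/5Z tensors with each irrep of D_3, giving 5 copies of each D_3-dimension.)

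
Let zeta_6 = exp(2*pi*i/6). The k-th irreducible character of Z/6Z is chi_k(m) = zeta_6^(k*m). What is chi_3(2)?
chi_3(2) = zeta_6^6 = 1

Working: chi_3(2) = zeta_6^(3*2) = zeta_6^6. Since zeta_6^6 = 1, this equals zeta_6^0 = exp(2*pi*i*0/6) = 1.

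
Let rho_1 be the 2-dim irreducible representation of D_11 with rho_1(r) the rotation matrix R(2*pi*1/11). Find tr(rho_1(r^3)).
chi_{rho_1}(r^3) = 2*cos(2*pi*1*3/11) = -2*cos(5*pi/11)

Derivation: rho_1(r^3) is rotation by angle 2*pi*1*3/11, whose trace is 2*cos(2*pi*1*3/11) = -2*cos(5*pi/11).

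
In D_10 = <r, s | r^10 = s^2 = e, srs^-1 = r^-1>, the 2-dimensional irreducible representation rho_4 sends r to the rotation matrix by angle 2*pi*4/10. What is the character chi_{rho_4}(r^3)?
chi_{rho_4}(r^3) = 2*cos(2*pi*4*3/10) = -1/2 + sqrt(5)/2

Argument: rho_4(r^3) is rotation by angle 2*pi*4*3/10, whose trace is 2*cos(2*pi*4*3/10) = -1/2 + sqrt(5)/2.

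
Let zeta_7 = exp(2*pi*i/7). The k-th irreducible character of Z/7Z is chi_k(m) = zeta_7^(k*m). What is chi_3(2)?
chi_3(2) = zeta_7^6 = exp(-2*I*pi/7)

Reasoning: chi_3(2) = zeta_7^(3*2) = zeta_7^6. Since zeta_7^7 = 1, this equals zeta_7^6 = exp(2*pi*i*6/7) = exp(-2*I*pi/7).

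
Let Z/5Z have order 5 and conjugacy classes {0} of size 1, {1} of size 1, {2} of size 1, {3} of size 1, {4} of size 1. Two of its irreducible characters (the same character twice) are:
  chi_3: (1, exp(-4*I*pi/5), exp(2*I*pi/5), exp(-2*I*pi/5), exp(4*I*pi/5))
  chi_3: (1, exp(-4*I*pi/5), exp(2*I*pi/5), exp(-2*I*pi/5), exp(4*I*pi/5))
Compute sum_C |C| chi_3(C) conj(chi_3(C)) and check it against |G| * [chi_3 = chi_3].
Sum = 5 = |G| = 5; so <chi_3, chi_3> = 1 (norm-1 confirms irreducibility).

Working: Compute term by term over conjugacy classes (|C| * chi_3(C) * conj(chi_3(C))):
  1*(1)*conj(1) + 1*(exp(-4*I*pi/5))*conj(exp(-4*I*pi/5)) + 1*(exp(2*I*pi/5))*conj(exp(2*I*pi/5)) + 1*(exp(-2*I*pi/5))*conj(exp(-2*I*pi/5)) + 1*(exp(4*I*pi/5))*conj(exp(4*I*pi/5))
  = (1) + (1) + (1) + (1) + (1)
  = 5.
(Exp terms are combined using exp(i*s)*conj(exp(i*t)) = exp(i*(s-t)), and sums of them are collapsed using the identity that for every m > 1 the m distinct m-th roots of unity sum to 0, e.g. 1 + exp(2*I*pi/3) + exp(-2*I*pi/3) = 0.)
Dividing by |G| = 5 gives 5/5 = 1, matching the row-orthogonality relation <chi_3, chi_3> = [chi_3 = chi_3].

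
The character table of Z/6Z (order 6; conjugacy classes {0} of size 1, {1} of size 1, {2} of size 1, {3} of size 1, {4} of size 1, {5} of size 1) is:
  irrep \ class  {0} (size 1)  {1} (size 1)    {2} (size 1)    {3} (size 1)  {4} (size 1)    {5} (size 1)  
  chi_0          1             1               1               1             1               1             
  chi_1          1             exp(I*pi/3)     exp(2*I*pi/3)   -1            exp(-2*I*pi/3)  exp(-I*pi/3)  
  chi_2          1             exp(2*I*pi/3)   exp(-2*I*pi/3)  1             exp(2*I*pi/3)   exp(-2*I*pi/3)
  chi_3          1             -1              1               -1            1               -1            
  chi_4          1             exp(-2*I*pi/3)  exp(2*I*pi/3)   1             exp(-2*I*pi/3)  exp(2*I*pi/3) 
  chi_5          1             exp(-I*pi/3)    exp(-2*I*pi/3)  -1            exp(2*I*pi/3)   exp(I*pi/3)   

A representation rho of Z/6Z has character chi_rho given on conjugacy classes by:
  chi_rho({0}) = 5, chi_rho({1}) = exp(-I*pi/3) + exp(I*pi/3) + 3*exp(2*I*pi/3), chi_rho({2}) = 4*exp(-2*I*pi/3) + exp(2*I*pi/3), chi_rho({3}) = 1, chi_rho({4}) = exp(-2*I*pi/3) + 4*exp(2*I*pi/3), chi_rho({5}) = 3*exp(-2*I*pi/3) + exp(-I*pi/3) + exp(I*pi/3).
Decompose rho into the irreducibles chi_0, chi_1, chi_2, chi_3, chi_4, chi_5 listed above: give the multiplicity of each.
Multiplicities: chi_0: 0, chi_1: 1, chi_2: 3, chi_3: 0, chi_4: 0, chi_5: 1.

Justification: Use <chi_rho, chi> = (1/|G|) sum_C |C| * chi_rho(C) * conj(chi(C)) with |G| = 6 for each irreducible chi in the table:
  <chi_rho, chi_0> = (1/6)[1*(5)*conj(1) + 1*(exp(-I*pi/3) + exp(I*pi/3) + 3*exp(2*I*pi/3))*conj(1) + 1*(4*exp(-2*I*pi/3) + exp(2*I*pi/3))*conj(1) + 1*(1)*conj(1) + 1*(exp(-2*I*pi/3) + 4*exp(2*I*pi/3))*conj(1) + 1*(3*exp(-2*I*pi/3) + exp(-I*pi/3) + exp(I*pi/3))*conj(1)]
      = (1/6)[(5) + (exp(-I*pi/3) + exp(I*pi/3) + 3*exp(2*I*pi/3)) + (4*exp(-2*I*pi/3) + exp(2*I*pi/3)) + (1) + (exp(-2*I*pi/3) + 4*exp(2*I*pi/3)) + (3*exp(-2*I*pi/3) + exp(-I*pi/3) + exp(I*pi/3))] = 0/6 = 0
  <chi_rho, chi_1> = (1/6)[1*(5)*conj(1) + 1*(exp(-I*pi/3) + exp(I*pi/3) + 3*exp(2*I*pi/3))*conj(exp(I*pi/3)) + 1*(4*exp(-2*I*pi/3) + exp(2*I*pi/3))*conj(exp(2*I*pi/3)) + 1*(1)*conj(-1) + 1*(exp(-2*I*pi/3) + 4*exp(2*I*pi/3))*conj(exp(-2*I*pi/3)) + 1*(3*exp(-2*I*pi/3) + exp(-I*pi/3) + exp(I*pi/3))*conj(exp(-I*pi/3))]
      = (1/6)[(5) + (1 + exp(-2*I*pi/3) + 3*exp(I*pi/3)) + (1 + 4*exp(2*I*pi/3)) + (-1) + (1 + 4*exp(-2*I*pi/3)) + (1 + 3*exp(-I*pi/3) + exp(2*I*pi/3))] = 6/6 = 1
  <chi_rho, chi_2> = (1/6)[1*(5)*conj(1) + 1*(exp(-I*pi/3) + exp(I*pi/3) + 3*exp(2*I*pi/3))*conj(exp(2*I*pi/3)) + 1*(4*exp(-2*I*pi/3) + exp(2*I*pi/3))*conj(exp(-2*I*pi/3)) + 1*(1)*conj(1) + 1*(exp(-2*I*pi/3) + 4*exp(2*I*pi/3))*conj(exp(2*I*pi/3)) + 1*(3*exp(-2*I*pi/3) + exp(-I*pi/3) + exp(I*pi/3))*conj(exp(-2*I*pi/3))]
      = (1/6)[(5) + (2 + exp(-I*pi/3)) + (4 + exp(-2*I*pi/3)) + (1) + (4 + exp(2*I*pi/3)) + (2 + exp(I*pi/3))] = 18/6 = 3
  <chi_rho, chi_3> = (1/6)[1*(5)*conj(1) + 1*(exp(-I*pi/3) + exp(I*pi/3) + 3*exp(2*I*pi/3))*conj(-1) + 1*(4*exp(-2*I*pi/3) + exp(2*I*pi/3))*conj(1) + 1*(1)*conj(-1) + 1*(exp(-2*I*pi/3) + 4*exp(2*I*pi/3))*conj(1) + 1*(3*exp(-2*I*pi/3) + exp(-I*pi/3) + exp(I*pi/3))*conj(-1)]
      = (1/6)[(5) + (-3*exp(2*I*pi/3) - exp(I*pi/3) - exp(-I*pi/3)) + (4*exp(-2*I*pi/3) + exp(2*I*pi/3)) + (-1) + (exp(-2*I*pi/3) + 4*exp(2*I*pi/3)) + (-exp(I*pi/3) - exp(-I*pi/3) - 3*exp(-2*I*pi/3))] = 0/6 = 0
  <chi_rho, chi_4> = (1/6)[1*(5)*conj(1) + 1*(exp(-I*pi/3) + exp(I*pi/3) + 3*exp(2*I*pi/3))*conj(exp(-2*I*pi/3)) + 1*(4*exp(-2*I*pi/3) + exp(2*I*pi/3))*conj(exp(2*I*pi/3)) + 1*(1)*conj(1) + 1*(exp(-2*I*pi/3) + 4*exp(2*I*pi/3))*conj(exp(-2*I*pi/3)) + 1*(3*exp(-2*I*pi/3) + exp(-I*pi/3) + exp(I*pi/3))*conj(exp(2*I*pi/3))]
      = (1/6)[(5) + (-1 + 3*exp(-2*I*pi/3) + exp(I*pi/3)) + (1 + 4*exp(2*I*pi/3)) + (1) + (1 + 4*exp(-2*I*pi/3)) + (-1 + exp(-I*pi/3) + 3*exp(2*I*pi/3))] = 0/6 = 0
  <chi_rho, chi_5> = (1/6)[1*(5)*conj(1) + 1*(exp(-I*pi/3) + exp(I*pi/3) + 3*exp(2*I*pi/3))*conj(exp(-I*pi/3)) + 1*(4*exp(-2*I*pi/3) + exp(2*I*pi/3))*conj(exp(-2*I*pi/3)) + 1*(1)*conj(-1) + 1*(exp(-2*I*pi/3) + 4*exp(2*I*pi/3))*conj(exp(2*I*pi/3)) + 1*(3*exp(-2*I*pi/3) + exp(-I*pi/3) + exp(I*pi/3))*conj(exp(I*pi/3))]
      = (1/6)[(5) + (-2 + exp(2*I*pi/3)) + (4 + exp(-2*I*pi/3)) + (-1) + (4 + exp(2*I*pi/3)) + (-2 + exp(-2*I*pi/3))] = 6/6 = 1
(Exp terms are combined using exp(i*s)*conj(exp(i*t)) = exp(i*(s-t)), and sums of them are collapsed using the identity that for every m > 1 the m distinct m-th roots of unity sum to 0, e.g. 1 + exp(2*I*pi/3) + exp(-2*I*pi/3) = 0.)
Dimension check: dim(rho) = sum (mult * dim) = 0*1 + 1*1 + 3*1 + 0*1 + 0*1 + 1*1 = 5 = chi_rho(e) = 5.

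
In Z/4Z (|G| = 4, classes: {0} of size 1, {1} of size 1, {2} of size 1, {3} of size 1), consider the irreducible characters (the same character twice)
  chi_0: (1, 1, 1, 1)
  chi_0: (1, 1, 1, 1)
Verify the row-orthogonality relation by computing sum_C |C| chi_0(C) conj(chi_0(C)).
Sum = 4 = |G| = 4; so <chi_0, chi_0> = 1 (norm-1 confirms irreducibility).

Compute term by term over conjugacy classes (|C| * chi_0(C) * conj(chi_0(C))):
  1*(1)*conj(1) + 1*(1)*conj(1) + 1*(1)*conj(1) + 1*(1)*conj(1)
  = (1) + (1) + (1) + (1)
  = 4.
(Exp terms are combined using exp(i*s)*conj(exp(i*t)) = exp(i*(s-t)), and sums of them are collapsed using the identity that for every m > 1 the m distinct m-th roots of unity sum to 0, e.g. 1 + exp(2*I*pi/3) + exp(-2*I*pi/3) = 0.)
Dividing by |G| = 4 gives 4/4 = 1, matching the row-orthogonality relation <chi_0, chi_0> = [chi_0 = chi_0].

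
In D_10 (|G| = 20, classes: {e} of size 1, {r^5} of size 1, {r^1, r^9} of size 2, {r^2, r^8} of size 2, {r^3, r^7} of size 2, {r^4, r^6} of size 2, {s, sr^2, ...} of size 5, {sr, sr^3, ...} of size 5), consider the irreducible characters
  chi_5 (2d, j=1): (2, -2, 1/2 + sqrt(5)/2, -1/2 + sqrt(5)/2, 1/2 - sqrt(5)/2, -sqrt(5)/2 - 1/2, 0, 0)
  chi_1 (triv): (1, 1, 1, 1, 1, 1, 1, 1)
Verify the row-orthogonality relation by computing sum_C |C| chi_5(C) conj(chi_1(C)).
Sum = 0; so <chi_5, chi_1> = 0 (distinct irreducibles are orthogonal).

Proof sketch: Compute term by term over conjugacy classes (|C| * chi_5(C) * conj(chi_1(C))):
  1*(2)*conj(1) + 1*(-2)*conj(1) + 2*(1/2 + sqrt(5)/2)*conj(1) + 2*(-1/2 + sqrt(5)/2)*conj(1) + 2*(1/2 - sqrt(5)/2)*conj(1) + 2*(-sqrt(5)/2 - 1/2)*conj(1) + 5*(0)*conj(1) + 5*(0)*conj(1)
  = (2) + (-2) + (1 + sqrt(5)) + (-1 + sqrt(5)) + (1 - sqrt(5)) + (-sqrt(5) - 1) + (0) + (0)
  = 0.
Dividing by |G| = 20 gives 0/20 = 0, matching the row-orthogonality relation <chi_5, chi_1> = [chi_5 = chi_1].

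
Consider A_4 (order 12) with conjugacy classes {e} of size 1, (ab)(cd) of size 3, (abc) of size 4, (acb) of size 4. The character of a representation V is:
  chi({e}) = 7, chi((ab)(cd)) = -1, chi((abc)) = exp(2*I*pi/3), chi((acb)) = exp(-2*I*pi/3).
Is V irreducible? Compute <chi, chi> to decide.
Not irreducible (reducible): <chi, chi> = 5 > 1.

Why: <chi, chi> = (1/|G|) sum_C |C| * |chi(C)|^2 = (1/12)[1*|7|^2 + 3*|-1|^2 + 4*|exp(2*I*pi/3)|^2 + 4*|exp(-2*I*pi/3)|^2]
  = (1/12)[(49) + (3) + (4) + (4)] = 60/12 = 5.
(Exp terms are combined using exp(i*s)*conj(exp(i*t)) = exp(i*(s-t)), and sums of them are collapsed using the identity that for every m > 1 the m distinct m-th roots of unity sum to 0, e.g. 1 + exp(2*I*pi/3) + exp(-2*I*pi/3) = 0.)
A character is irreducible iff <chi, chi> = 1, so this representation is reducible.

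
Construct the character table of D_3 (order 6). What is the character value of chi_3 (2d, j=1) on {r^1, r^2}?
Conjugacy classes: {e} of size 1, {r^1, r^2} of size 2, {s, sr, ..., sr^2} of size 3.
Character table:
  irrep \ class              {e} (size 1)  {r^1, r^2} (size 2)  {s, sr, ..., sr^2} (size 3)
  chi_1 (triv)               1             1                    1                          
  chi_2 (sign: r->1, s->-1)  1             1                    -1                         
  chi_3 (2d, j=1)            2             -1                   0                          

Spot check: chi_3 (2d, j=1) on {r^1, r^2} = -1.

Solution. D_3 has order 2*3 = 6 with 3 conjugacy classes, hence 3 irreducibles. Sum of squared dims 1 + 1 + 4 = 6 = |G|. Linear characters come from the abelianisation; the 2-dimensional irreps have character r^k -> 2*cos(2*pi*j*k/3), reflections -> 0.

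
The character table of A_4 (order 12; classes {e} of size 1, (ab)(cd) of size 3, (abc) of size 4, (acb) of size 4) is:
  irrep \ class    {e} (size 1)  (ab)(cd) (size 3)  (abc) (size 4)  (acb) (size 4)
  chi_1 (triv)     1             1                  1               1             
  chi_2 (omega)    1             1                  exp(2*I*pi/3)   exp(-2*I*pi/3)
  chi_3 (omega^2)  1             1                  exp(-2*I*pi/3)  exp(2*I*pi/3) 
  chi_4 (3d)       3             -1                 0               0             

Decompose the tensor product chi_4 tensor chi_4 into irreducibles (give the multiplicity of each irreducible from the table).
chi_4 tensor chi_4 = chi_1 + chi_2 + chi_3 + 2*chi_4 (all other irreducibles have multiplicity 0).

Solution. The character of a tensor product is the pointwise product (chi_4 * chi_4)(C) = chi_4(C) * chi_4(C):
  {e}: (3)*(3), (ab)(cd): (-1)*(-1), (abc): (0)*(0), (acb): (0)*(0)
so (chi_4 * chi_4) takes values
  {e} -> 9, (ab)(cd) -> 1, (abc) -> 0, (acb) -> 0.
Now take the inner product of this character with each irreducible chi from the table, <chi_4*chi_4, chi> = (1/12) sum_C |C| (chi_4*chi_4)(C) conj(chi(C)):
  <chi_4*chi_4, chi_1> = (1/12)[1*(9)*conj(1) + 3*(1)*conj(1) + 4*(0)*conj(1) + 4*(0)*conj(1)]
      = (1/12)[(9) + (3) + (0) + (0)] = 12/12 = 1
  <chi_4*chi_4, chi_2> = (1/12)[1*(9)*conj(1) + 3*(1)*conj(1) + 4*(0)*conj(exp(2*I*pi/3)) + 4*(0)*conj(exp(-2*I*pi/3))]
      = (1/12)[(9) + (3) + (0) + (0)] = 12/12 = 1
  <chi_4*chi_4, chi_3> = (1/12)[1*(9)*conj(1) + 3*(1)*conj(1) + 4*(0)*conj(exp(-2*I*pi/3)) + 4*(0)*conj(exp(2*I*pi/3))]
      = (1/12)[(9) + (3) + (0) + (0)] = 12/12 = 1
  <chi_4*chi_4, chi_4> = (1/12)[1*(9)*conj(3) + 3*(1)*conj(-1) + 4*(0)*conj(0) + 4*(0)*conj(0)]
      = (1/12)[(27) + (-3) + (0) + (0)] = 24/12 = 2
(Exp terms are combined using exp(i*s)*conj(exp(i*t)) = exp(i*(s-t)), and sums of them are collapsed using the identity that for every m > 1 the m distinct m-th roots of unity sum to 0, e.g. 1 + exp(2*I*pi/3) + exp(-2*I*pi/3) = 0.)
Hence the multiplicities are chi_1: 1, chi_2: 1, chi_3: 1, chi_4: 2. Dimension check: dim(chi_4)*dim(chi_4) = 3*3 = 9 and sum (mult * dim) = 1*1 + 1*1 + 1*1 + 2*3 = 9.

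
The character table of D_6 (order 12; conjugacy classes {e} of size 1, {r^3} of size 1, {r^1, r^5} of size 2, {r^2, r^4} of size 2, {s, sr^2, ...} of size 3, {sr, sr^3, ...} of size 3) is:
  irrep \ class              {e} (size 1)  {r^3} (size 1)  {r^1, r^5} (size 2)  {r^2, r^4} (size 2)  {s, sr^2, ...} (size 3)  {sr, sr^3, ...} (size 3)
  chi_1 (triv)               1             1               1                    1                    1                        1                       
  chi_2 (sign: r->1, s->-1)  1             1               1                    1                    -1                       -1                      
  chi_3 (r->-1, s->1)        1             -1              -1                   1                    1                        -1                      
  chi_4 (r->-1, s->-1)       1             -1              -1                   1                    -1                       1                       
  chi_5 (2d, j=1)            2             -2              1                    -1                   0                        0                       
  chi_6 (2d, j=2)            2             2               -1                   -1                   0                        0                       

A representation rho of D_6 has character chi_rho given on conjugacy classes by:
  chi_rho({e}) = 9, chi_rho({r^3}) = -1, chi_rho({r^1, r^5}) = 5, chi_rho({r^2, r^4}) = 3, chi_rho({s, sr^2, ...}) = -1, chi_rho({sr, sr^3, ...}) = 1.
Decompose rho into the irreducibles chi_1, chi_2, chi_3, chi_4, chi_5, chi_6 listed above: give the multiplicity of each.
Multiplicities: chi_1: 2, chi_2: 2, chi_3: 0, chi_4: 1, chi_5: 2, chi_6: 0.

Argument: Use <chi_rho, chi> = (1/|G|) sum_C |C| * chi_rho(C) * conj(chi(C)) with |G| = 12 for each irreducible chi in the table:
  <chi_rho, chi_1> = (1/12)[1*(9)*conj(1) + 1*(-1)*conj(1) + 2*(5)*conj(1) + 2*(3)*conj(1) + 3*(-1)*conj(1) + 3*(1)*conj(1)]
      = (1/12)[(9) + (-1) + (10) + (6) + (-3) + (3)] = 24/12 = 2
  <chi_rho, chi_2> = (1/12)[1*(9)*conj(1) + 1*(-1)*conj(1) + 2*(5)*conj(1) + 2*(3)*conj(1) + 3*(-1)*conj(-1) + 3*(1)*conj(-1)]
      = (1/12)[(9) + (-1) + (10) + (6) + (3) + (-3)] = 24/12 = 2
  <chi_rho, chi_3> = (1/12)[1*(9)*conj(1) + 1*(-1)*conj(-1) + 2*(5)*conj(-1) + 2*(3)*conj(1) + 3*(-1)*conj(1) + 3*(1)*conj(-1)]
      = (1/12)[(9) + (1) + (-10) + (6) + (-3) + (-3)] = 0/12 = 0
  <chi_rho, chi_4> = (1/12)[1*(9)*conj(1) + 1*(-1)*conj(-1) + 2*(5)*conj(-1) + 2*(3)*conj(1) + 3*(-1)*conj(-1) + 3*(1)*conj(1)]
      = (1/12)[(9) + (1) + (-10) + (6) + (3) + (3)] = 12/12 = 1
  <chi_rho, chi_5> = (1/12)[1*(9)*conj(2) + 1*(-1)*conj(-2) + 2*(5)*conj(1) + 2*(3)*conj(-1) + 3*(-1)*conj(0) + 3*(1)*conj(0)]
      = (1/12)[(18) + (2) + (10) + (-6) + (0) + (0)] = 24/12 = 2
  <chi_rho, chi_6> = (1/12)[1*(9)*conj(2) + 1*(-1)*conj(2) + 2*(5)*conj(-1) + 2*(3)*conj(-1) + 3*(-1)*conj(0) + 3*(1)*conj(0)]
      = (1/12)[(18) + (-2) + (-10) + (-6) + (0) + (0)] = 0/12 = 0
Dimension check: dim(rho) = sum (mult * dim) = 2*1 + 2*1 + 0*1 + 1*1 + 2*2 + 0*2 = 9 = chi_rho(e) = 9.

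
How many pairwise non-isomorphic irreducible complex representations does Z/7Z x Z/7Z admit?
49

Working: The number of irreducible complex representations of a finite group equals its number of conjugacy classes. Z/7Z x Z/7Z is abelian of order 49, so every element is its own conjugacy class: 49 classes, so Z/7Z x Z/7Z (order 49) has exactly 49 irreducible complex representations.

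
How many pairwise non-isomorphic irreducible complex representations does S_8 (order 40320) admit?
22

Proof sketch: The number of irreducible complex representations of a finite group equals its number of conjugacy classes. Conjugacy classes in S_8 correspond to cycle types, i.e. partitions of 8; there are p(8) = 22 of them, so S_8 (order 40320) has exactly 22 irreducible complex representations.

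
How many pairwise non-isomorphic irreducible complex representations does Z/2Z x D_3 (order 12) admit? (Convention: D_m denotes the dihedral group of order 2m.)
6

Derivation: The number of irreducible complex representations of a finite group equals its number of conjugacy classes. For a direct product, #classes(G x H) = #classes(G) * #classes(H). Z/2Z has 2 classes (abelian), D_3 has 3 classes, so 2 * 3 = 6, so Z/2Z x D_3 (order 12) has exactly 6 irreducible complex representations.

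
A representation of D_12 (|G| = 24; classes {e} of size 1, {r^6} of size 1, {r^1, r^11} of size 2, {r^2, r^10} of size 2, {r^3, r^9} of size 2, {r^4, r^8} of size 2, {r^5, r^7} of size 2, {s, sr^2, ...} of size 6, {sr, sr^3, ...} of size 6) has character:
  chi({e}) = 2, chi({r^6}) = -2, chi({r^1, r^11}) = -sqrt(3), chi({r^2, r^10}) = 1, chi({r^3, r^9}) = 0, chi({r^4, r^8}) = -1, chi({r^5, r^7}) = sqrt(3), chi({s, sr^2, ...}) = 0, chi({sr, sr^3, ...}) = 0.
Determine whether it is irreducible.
Irreducible: <chi, chi> = 1.

Reasoning: <chi, chi> = (1/|G|) sum_C |C| * |chi(C)|^2 = (1/24)[1*|2|^2 + 1*|-2|^2 + 2*|-sqrt(3)|^2 + 2*|1|^2 + 2*|0|^2 + 2*|-1|^2 + 2*|sqrt(3)|^2 + 6*|0|^2 + 6*|0|^2]
  = (1/24)[(4) + (4) + (6) + (2) + (0) + (2) + (6) + (0) + (0)] = 24/24 = 1.
A character is irreducible iff <chi, chi> = 1, so this representation is irreducible.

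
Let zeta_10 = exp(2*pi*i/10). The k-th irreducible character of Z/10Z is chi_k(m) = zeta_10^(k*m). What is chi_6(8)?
chi_6(8) = zeta_10^48 = exp(-2*I*pi/5)

Justification: chi_6(8) = zeta_10^(6*8) = zeta_10^48. Since zeta_10^10 = 1, this equals zeta_10^8 = exp(2*pi*i*8/10) = exp(-2*I*pi/5).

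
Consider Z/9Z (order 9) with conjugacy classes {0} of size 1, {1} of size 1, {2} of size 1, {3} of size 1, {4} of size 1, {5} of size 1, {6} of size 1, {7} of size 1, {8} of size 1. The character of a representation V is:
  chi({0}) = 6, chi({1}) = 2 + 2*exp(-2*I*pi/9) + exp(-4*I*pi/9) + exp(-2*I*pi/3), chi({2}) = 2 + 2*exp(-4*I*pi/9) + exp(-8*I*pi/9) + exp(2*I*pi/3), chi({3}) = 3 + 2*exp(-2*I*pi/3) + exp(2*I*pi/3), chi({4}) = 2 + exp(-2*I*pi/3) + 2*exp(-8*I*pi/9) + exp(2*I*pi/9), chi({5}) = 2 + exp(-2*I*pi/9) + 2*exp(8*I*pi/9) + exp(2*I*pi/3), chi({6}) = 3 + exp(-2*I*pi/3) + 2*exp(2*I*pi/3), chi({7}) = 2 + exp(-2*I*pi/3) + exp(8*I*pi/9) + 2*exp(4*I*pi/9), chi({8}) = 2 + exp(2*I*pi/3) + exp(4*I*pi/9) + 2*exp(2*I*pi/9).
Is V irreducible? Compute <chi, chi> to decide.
Not irreducible (reducible): <chi, chi> = 10 > 1.

Derivation: <chi, chi> = (1/|G|) sum_C |C| * |chi(C)|^2 = (1/9)[1*|6|^2 + 1*|2 + 2*exp(-2*I*pi/9) + exp(-4*I*pi/9) + exp(-2*I*pi/3)|^2 + 1*|2 + 2*exp(-4*I*pi/9) + exp(-8*I*pi/9) + exp(2*I*pi/3)|^2 + 1*|3 + 2*exp(-2*I*pi/3) + exp(2*I*pi/3)|^2 + 1*|2 + exp(-2*I*pi/3) + 2*exp(-8*I*pi/9) + exp(2*I*pi/9)|^2 + 1*|2 + exp(-2*I*pi/9) + 2*exp(8*I*pi/9) + exp(2*I*pi/3)|^2 + 1*|3 + exp(-2*I*pi/3) + 2*exp(2*I*pi/3)|^2 + 1*|2 + exp(-2*I*pi/3) + exp(8*I*pi/9) + 2*exp(4*I*pi/9)|^2 + 1*|2 + exp(2*I*pi/3) + exp(4*I*pi/9) + 2*exp(2*I*pi/9)|^2]
  = (1/9)[(36) + (10 + 7*exp(-2*I*pi/9) + 4*exp(-4*I*pi/9) + 2*exp(-2*I*pi/3) + 2*exp(2*I*pi/3) + 4*exp(4*I*pi/9) + 7*exp(2*I*pi/9)) + (10 + 7*exp(-4*I*pi/9) + 2*exp(-2*I*pi/3) + 4*exp(-8*I*pi/9) + 4*exp(8*I*pi/9) + 2*exp(2*I*pi/3) + 7*exp(4*I*pi/9)) + (3) + (10 + 4*exp(-2*I*pi/9) + 7*exp(-8*I*pi/9) + 2*exp(-2*I*pi/3) + 2*exp(2*I*pi/3) + 7*exp(8*I*pi/9) + 4*exp(2*I*pi/9)) + (10 + 4*exp(-2*I*pi/9) + 7*exp(-8*I*pi/9) + 2*exp(-2*I*pi/3) + 2*exp(2*I*pi/3) + 7*exp(8*I*pi/9) + 4*exp(2*I*pi/9)) + (3) + (10 + 7*exp(-4*I*pi/9) + 2*exp(-2*I*pi/3) + 4*exp(-8*I*pi/9) + 4*exp(8*I*pi/9) + 2*exp(2*I*pi/3) + 7*exp(4*I*pi/9)) + (10 + 7*exp(-2*I*pi/9) + 4*exp(-4*I*pi/9) + 2*exp(-2*I*pi/3) + 2*exp(2*I*pi/3) + 4*exp(4*I*pi/9) + 7*exp(2*I*pi/9))] = 90/9 = 10.
(Exp terms are combined using exp(i*s)*conj(exp(i*t)) = exp(i*(s-t)), and sums of them are collapsed using the identity that for every m > 1 the m distinct m-th roots of unity sum to 0, e.g. 1 + exp(2*I*pi/3) + exp(-2*I*pi/3) = 0.)
A character is irreducible iff <chi, chi> = 1, so this representation is reducible.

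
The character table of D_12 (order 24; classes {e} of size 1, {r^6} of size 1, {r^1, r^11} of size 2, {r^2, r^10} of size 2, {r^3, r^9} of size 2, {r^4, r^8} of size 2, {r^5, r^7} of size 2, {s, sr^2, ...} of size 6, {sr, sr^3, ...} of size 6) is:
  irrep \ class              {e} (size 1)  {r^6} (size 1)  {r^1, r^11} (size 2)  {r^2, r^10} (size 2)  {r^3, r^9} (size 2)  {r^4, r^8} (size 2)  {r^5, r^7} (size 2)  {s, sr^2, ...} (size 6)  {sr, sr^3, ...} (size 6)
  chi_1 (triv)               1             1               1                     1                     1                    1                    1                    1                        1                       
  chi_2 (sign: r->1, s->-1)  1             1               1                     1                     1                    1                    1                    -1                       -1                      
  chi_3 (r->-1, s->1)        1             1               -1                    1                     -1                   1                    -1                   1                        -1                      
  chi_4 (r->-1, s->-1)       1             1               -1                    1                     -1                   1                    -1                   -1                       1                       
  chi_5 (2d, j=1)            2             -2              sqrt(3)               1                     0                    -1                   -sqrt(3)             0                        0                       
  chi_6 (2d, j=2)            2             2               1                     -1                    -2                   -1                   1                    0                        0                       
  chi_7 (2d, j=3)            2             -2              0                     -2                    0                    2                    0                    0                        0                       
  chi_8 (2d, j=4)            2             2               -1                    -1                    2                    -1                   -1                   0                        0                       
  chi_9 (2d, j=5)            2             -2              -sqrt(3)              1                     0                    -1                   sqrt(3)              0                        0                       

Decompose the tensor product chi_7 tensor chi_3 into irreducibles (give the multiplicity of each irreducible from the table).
chi_7 tensor chi_3 = chi_7 (all other irreducibles have multiplicity 0).

Solution. The character of a tensor product is the pointwise product (chi_7 * chi_3)(C) = chi_7(C) * chi_3(C):
  {e}: (2)*(1), {r^6}: (-2)*(1), {r^1, r^11}: (0)*(-1), {r^2, r^10}: (-2)*(1), {r^3, r^9}: (0)*(-1), {r^4, r^8}: (2)*(1), {r^5, r^7}: (0)*(-1), {s, sr^2, ...}: (0)*(1), {sr, sr^3, ...}: (0)*(-1)
so (chi_7 * chi_3) takes values
  {e} -> 2, {r^6} -> -2, {r^1, r^11} -> 0, {r^2, r^10} -> -2, {r^3, r^9} -> 0, {r^4, r^8} -> 2, {r^5, r^7} -> 0, {s, sr^2, ...} -> 0, {sr, sr^3, ...} -> 0.
Now take the inner product of this character with each irreducible chi from the table, <chi_7*chi_3, chi> = (1/24) sum_C |C| (chi_7*chi_3)(C) conj(chi(C)):
  <chi_7*chi_3, chi_1> = (1/24)[1*(2)*conj(1) + 1*(-2)*conj(1) + 2*(0)*conj(1) + 2*(-2)*conj(1) + 2*(0)*conj(1) + 2*(2)*conj(1) + 2*(0)*conj(1) + 6*(0)*conj(1) + 6*(0)*conj(1)]
      = (1/24)[(2) + (-2) + (0) + (-4) + (0) + (4) + (0) + (0) + (0)] = 0/24 = 0
  <chi_7*chi_3, chi_2> = (1/24)[1*(2)*conj(1) + 1*(-2)*conj(1) + 2*(0)*conj(1) + 2*(-2)*conj(1) + 2*(0)*conj(1) + 2*(2)*conj(1) + 2*(0)*conj(1) + 6*(0)*conj(-1) + 6*(0)*conj(-1)]
      = (1/24)[(2) + (-2) + (0) + (-4) + (0) + (4) + (0) + (0) + (0)] = 0/24 = 0
  <chi_7*chi_3, chi_3> = (1/24)[1*(2)*conj(1) + 1*(-2)*conj(1) + 2*(0)*conj(-1) + 2*(-2)*conj(1) + 2*(0)*conj(-1) + 2*(2)*conj(1) + 2*(0)*conj(-1) + 6*(0)*conj(1) + 6*(0)*conj(-1)]
      = (1/24)[(2) + (-2) + (0) + (-4) + (0) + (4) + (0) + (0) + (0)] = 0/24 = 0
  <chi_7*chi_3, chi_4> = (1/24)[1*(2)*conj(1) + 1*(-2)*conj(1) + 2*(0)*conj(-1) + 2*(-2)*conj(1) + 2*(0)*conj(-1) + 2*(2)*conj(1) + 2*(0)*conj(-1) + 6*(0)*conj(-1) + 6*(0)*conj(1)]
      = (1/24)[(2) + (-2) + (0) + (-4) + (0) + (4) + (0) + (0) + (0)] = 0/24 = 0
  <chi_7*chi_3, chi_5> = (1/24)[1*(2)*conj(2) + 1*(-2)*conj(-2) + 2*(0)*conj(sqrt(3)) + 2*(-2)*conj(1) + 2*(0)*conj(0) + 2*(2)*conj(-1) + 2*(0)*conj(-sqrt(3)) + 6*(0)*conj(0) + 6*(0)*conj(0)]
      = (1/24)[(4) + (4) + (0) + (-4) + (0) + (-4) + (0) + (0) + (0)] = 0/24 = 0
  <chi_7*chi_3, chi_6> = (1/24)[1*(2)*conj(2) + 1*(-2)*conj(2) + 2*(0)*conj(1) + 2*(-2)*conj(-1) + 2*(0)*conj(-2) + 2*(2)*conj(-1) + 2*(0)*conj(1) + 6*(0)*conj(0) + 6*(0)*conj(0)]
      = (1/24)[(4) + (-4) + (0) + (4) + (0) + (-4) + (0) + (0) + (0)] = 0/24 = 0
  <chi_7*chi_3, chi_7> = (1/24)[1*(2)*conj(2) + 1*(-2)*conj(-2) + 2*(0)*conj(0) + 2*(-2)*conj(-2) + 2*(0)*conj(0) + 2*(2)*conj(2) + 2*(0)*conj(0) + 6*(0)*conj(0) + 6*(0)*conj(0)]
      = (1/24)[(4) + (4) + (0) + (8) + (0) + (8) + (0) + (0) + (0)] = 24/24 = 1
  <chi_7*chi_3, chi_8> = (1/24)[1*(2)*conj(2) + 1*(-2)*conj(2) + 2*(0)*conj(-1) + 2*(-2)*conj(-1) + 2*(0)*conj(2) + 2*(2)*conj(-1) + 2*(0)*conj(-1) + 6*(0)*conj(0) + 6*(0)*conj(0)]
      = (1/24)[(4) + (-4) + (0) + (4) + (0) + (-4) + (0) + (0) + (0)] = 0/24 = 0
  <chi_7*chi_3, chi_9> = (1/24)[1*(2)*conj(2) + 1*(-2)*conj(-2) + 2*(0)*conj(-sqrt(3)) + 2*(-2)*conj(1) + 2*(0)*conj(0) + 2*(2)*conj(-1) + 2*(0)*conj(sqrt(3)) + 6*(0)*conj(0) + 6*(0)*conj(0)]
      = (1/24)[(4) + (4) + (0) + (-4) + (0) + (-4) + (0) + (0) + (0)] = 0/24 = 0
Hence the multiplicities are chi_7: 1. Dimension check: dim(chi_7)*dim(chi_3) = 2*1 = 2 and sum (mult * dim) = 1*2 = 2.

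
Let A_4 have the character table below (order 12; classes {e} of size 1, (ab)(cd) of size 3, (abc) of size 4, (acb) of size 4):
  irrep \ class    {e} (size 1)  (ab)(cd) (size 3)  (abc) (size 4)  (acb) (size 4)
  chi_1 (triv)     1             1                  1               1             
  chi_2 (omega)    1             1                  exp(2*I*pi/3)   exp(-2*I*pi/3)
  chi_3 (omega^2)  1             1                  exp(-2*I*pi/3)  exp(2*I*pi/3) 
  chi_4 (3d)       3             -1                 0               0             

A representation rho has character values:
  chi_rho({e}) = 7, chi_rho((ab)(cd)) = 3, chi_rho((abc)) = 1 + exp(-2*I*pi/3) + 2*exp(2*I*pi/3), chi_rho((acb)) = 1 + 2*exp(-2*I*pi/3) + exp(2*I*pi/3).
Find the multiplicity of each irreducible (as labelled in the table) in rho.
Multiplicities: chi_1: 1, chi_2: 2, chi_3: 1, chi_4: 1.

Argument: Use <chi_rho, chi> = (1/|G|) sum_C |C| * chi_rho(C) * conj(chi(C)) with |G| = 12 for each irreducible chi in the table:
  <chi_rho, chi_1> = (1/12)[1*(7)*conj(1) + 3*(3)*conj(1) + 4*(1 + exp(-2*I*pi/3) + 2*exp(2*I*pi/3))*conj(1) + 4*(1 + 2*exp(-2*I*pi/3) + exp(2*I*pi/3))*conj(1)]
      = (1/12)[(7) + (9) + (4 + 4*exp(-2*I*pi/3) + 8*exp(2*I*pi/3)) + (4 + 8*exp(-2*I*pi/3) + 4*exp(2*I*pi/3))] = 12/12 = 1
  <chi_rho, chi_2> = (1/12)[1*(7)*conj(1) + 3*(3)*conj(1) + 4*(1 + exp(-2*I*pi/3) + 2*exp(2*I*pi/3))*conj(exp(2*I*pi/3)) + 4*(1 + 2*exp(-2*I*pi/3) + exp(2*I*pi/3))*conj(exp(-2*I*pi/3))]
      = (1/12)[(7) + (9) + (4) + (4)] = 24/12 = 2
  <chi_rho, chi_3> = (1/12)[1*(7)*conj(1) + 3*(3)*conj(1) + 4*(1 + exp(-2*I*pi/3) + 2*exp(2*I*pi/3))*conj(exp(-2*I*pi/3)) + 4*(1 + 2*exp(-2*I*pi/3) + exp(2*I*pi/3))*conj(exp(2*I*pi/3))]
      = (1/12)[(7) + (9) + (4 + 8*exp(-2*I*pi/3) + 4*exp(2*I*pi/3)) + (4 + 4*exp(-2*I*pi/3) + 8*exp(2*I*pi/3))] = 12/12 = 1
  <chi_rho, chi_4> = (1/12)[1*(7)*conj(3) + 3*(3)*conj(-1) + 4*(1 + exp(-2*I*pi/3) + 2*exp(2*I*pi/3))*conj(0) + 4*(1 + 2*exp(-2*I*pi/3) + exp(2*I*pi/3))*conj(0)]
      = (1/12)[(21) + (-9) + (0) + (0)] = 12/12 = 1
(Exp terms are combined using exp(i*s)*conj(exp(i*t)) = exp(i*(s-t)), and sums of them are collapsed using the identity that for every m > 1 the m distinct m-th roots of unity sum to 0, e.g. 1 + exp(2*I*pi/3) + exp(-2*I*pi/3) = 0.)
Dimension check: dim(rho) = sum (mult * dim) = 1*1 + 2*1 + 1*1 + 1*3 = 7 = chi_rho(e) = 7.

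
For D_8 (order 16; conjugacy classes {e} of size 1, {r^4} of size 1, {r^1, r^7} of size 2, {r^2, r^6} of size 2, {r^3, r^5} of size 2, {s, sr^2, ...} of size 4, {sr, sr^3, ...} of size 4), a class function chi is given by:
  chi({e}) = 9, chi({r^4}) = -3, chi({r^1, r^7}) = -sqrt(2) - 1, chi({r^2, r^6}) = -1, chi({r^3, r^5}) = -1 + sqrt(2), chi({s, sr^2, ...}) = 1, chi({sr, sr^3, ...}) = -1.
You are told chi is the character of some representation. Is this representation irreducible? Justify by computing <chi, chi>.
Not irreducible (reducible): <chi, chi> = 7 > 1.

Working: <chi, chi> = (1/|G|) sum_C |C| * |chi(C)|^2 = (1/16)[1*|9|^2 + 1*|-3|^2 + 2*|-sqrt(2) - 1|^2 + 2*|-1|^2 + 2*|-1 + sqrt(2)|^2 + 4*|1|^2 + 4*|-1|^2]
  = (1/16)[(81) + (9) + (4*sqrt(2) + 6) + (2) + (6 - 4*sqrt(2)) + (4) + (4)] = 112/16 = 7.
A character is irreducible iff <chi, chi> = 1, so this representation is reducible.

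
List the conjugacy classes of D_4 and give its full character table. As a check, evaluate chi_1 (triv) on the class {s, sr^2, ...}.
Conjugacy classes: {e} of size 1, {r^2} of size 1, {r^1, r^3} of size 2, {s, sr^2, ...} of size 2, {sr, sr^3, ...} of size 2.
Character table:
  irrep \ class              {e} (size 1)  {r^2} (size 1)  {r^1, r^3} (size 2)  {s, sr^2, ...} (size 2)  {sr, sr^3, ...} (size 2)
  chi_1 (triv)               1             1               1                    1                        1                       
  chi_2 (sign: r->1, s->-1)  1             1               1                    -1                       -1                      
  chi_3 (r->-1, s->1)        1             1               -1                   1                        -1                      
  chi_4 (r->-1, s->-1)       1             1               -1                   -1                       1                       
  chi_5 (2d, j=1)            2             -2              0                    0                        0                       

Spot check: chi_1 (triv) on {s, sr^2, ...} = 1.

Proof sketch: D_4 has order 2*4 = 8 with 5 conjugacy classes, hence 5 irreducibles. Sum of squared dims 1 + 1 + 1 + 1 + 4 = 8 = |G|. Linear characters come from the abelianisation; the 2-dimensional irreps have character r^k -> 2*cos(2*pi*j*k/4), reflections -> 0.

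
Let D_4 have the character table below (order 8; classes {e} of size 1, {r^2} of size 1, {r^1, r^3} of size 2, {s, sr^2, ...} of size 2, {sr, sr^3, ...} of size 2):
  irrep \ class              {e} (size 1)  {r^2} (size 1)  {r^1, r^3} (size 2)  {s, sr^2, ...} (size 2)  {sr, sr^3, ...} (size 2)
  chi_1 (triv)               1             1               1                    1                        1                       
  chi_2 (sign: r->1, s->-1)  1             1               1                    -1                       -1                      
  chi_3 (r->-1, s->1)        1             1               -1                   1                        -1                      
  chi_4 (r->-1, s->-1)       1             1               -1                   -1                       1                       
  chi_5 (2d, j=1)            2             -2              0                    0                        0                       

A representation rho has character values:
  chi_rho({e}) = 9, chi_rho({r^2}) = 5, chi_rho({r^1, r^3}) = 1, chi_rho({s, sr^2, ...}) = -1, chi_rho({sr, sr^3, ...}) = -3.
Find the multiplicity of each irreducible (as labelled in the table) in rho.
Multiplicities: chi_1: 1, chi_2: 3, chi_3: 2, chi_4: 1, chi_5: 1.

Justification: Use <chi_rho, chi> = (1/|G|) sum_C |C| * chi_rho(C) * conj(chi(C)) with |G| = 8 for each irreducible chi in the table:
  <chi_rho, chi_1> = (1/8)[1*(9)*conj(1) + 1*(5)*conj(1) + 2*(1)*conj(1) + 2*(-1)*conj(1) + 2*(-3)*conj(1)]
      = (1/8)[(9) + (5) + (2) + (-2) + (-6)] = 8/8 = 1
  <chi_rho, chi_2> = (1/8)[1*(9)*conj(1) + 1*(5)*conj(1) + 2*(1)*conj(1) + 2*(-1)*conj(-1) + 2*(-3)*conj(-1)]
      = (1/8)[(9) + (5) + (2) + (2) + (6)] = 24/8 = 3
  <chi_rho, chi_3> = (1/8)[1*(9)*conj(1) + 1*(5)*conj(1) + 2*(1)*conj(-1) + 2*(-1)*conj(1) + 2*(-3)*conj(-1)]
      = (1/8)[(9) + (5) + (-2) + (-2) + (6)] = 16/8 = 2
  <chi_rho, chi_4> = (1/8)[1*(9)*conj(1) + 1*(5)*conj(1) + 2*(1)*conj(-1) + 2*(-1)*conj(-1) + 2*(-3)*conj(1)]
      = (1/8)[(9) + (5) + (-2) + (2) + (-6)] = 8/8 = 1
  <chi_rho, chi_5> = (1/8)[1*(9)*conj(2) + 1*(5)*conj(-2) + 2*(1)*conj(0) + 2*(-1)*conj(0) + 2*(-3)*conj(0)]
      = (1/8)[(18) + (-10) + (0) + (0) + (0)] = 8/8 = 1
Dimension check: dim(rho) = sum (mult * dim) = 1*1 + 3*1 + 2*1 + 1*1 + 1*2 = 9 = chi_rho(e) = 9.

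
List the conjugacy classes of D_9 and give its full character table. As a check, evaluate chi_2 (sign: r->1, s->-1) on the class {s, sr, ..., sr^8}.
Conjugacy classes: {e} of size 1, {r^1, r^8} of size 2, {r^2, r^7} of size 2, {r^3, r^6} of size 2, {r^4, r^5} of size 2, {s, sr, ..., sr^8} of size 9.
Character table:
  irrep \ class              {e} (size 1)  {r^1, r^8} (size 2)  {r^2, r^7} (size 2)  {r^3, r^6} (size 2)  {r^4, r^5} (size 2)  {s, sr, ..., sr^8} (size 9)
  chi_1 (triv)               1             1                    1                    1                    1                    1                          
  chi_2 (sign: r->1, s->-1)  1             1                    1                    1                    1                    -1                         
  chi_3 (2d, j=1)            2             2*cos(2*pi/9)        2*cos(4*pi/9)        -1                   -2*cos(pi/9)         0                          
  chi_4 (2d, j=2)            2             2*cos(4*pi/9)        -2*cos(pi/9)         -1                   2*cos(2*pi/9)        0                          
  chi_5 (2d, j=3)            2             -1                   -1                   2                    -1                   0                          
  chi_6 (2d, j=4)            2             -2*cos(pi/9)         2*cos(2*pi/9)        -1                   2*cos(4*pi/9)        0                          

Spot check: chi_2 (sign: r->1, s->-1) on {s, sr, ..., sr^8} = -1.

Explanation: D_9 has order 2*9 = 18 with 6 conjugacy classes, hence 6 irreducibles. Sum of squared dims 1 + 1 + 4 + 4 + 4 + 4 = 18 = |G|. Linear characters come from the abelianisation; the 2-dimensional irreps have character r^k -> 2*cos(2*pi*j*k/9), reflections -> 0.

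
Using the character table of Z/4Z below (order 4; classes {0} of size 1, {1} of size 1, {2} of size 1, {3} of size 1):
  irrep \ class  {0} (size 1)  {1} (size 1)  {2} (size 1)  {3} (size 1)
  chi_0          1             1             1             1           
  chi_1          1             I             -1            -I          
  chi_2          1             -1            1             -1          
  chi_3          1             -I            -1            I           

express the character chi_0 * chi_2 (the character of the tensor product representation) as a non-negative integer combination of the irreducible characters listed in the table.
chi_0 tensor chi_2 = chi_2 (all other irreducibles have multiplicity 0).

Proof sketch: The character of a tensor product is the pointwise product (chi_0 * chi_2)(C) = chi_0(C) * chi_2(C):
  {0}: (1)*(1), {1}: (1)*(-1), {2}: (1)*(1), {3}: (1)*(-1)
so (chi_0 * chi_2) takes values
  {0} -> 1, {1} -> -1, {2} -> 1, {3} -> -1.
Now take the inner product of this character with each irreducible chi from the table, <chi_0*chi_2, chi> = (1/4) sum_C |C| (chi_0*chi_2)(C) conj(chi(C)):
  <chi_0*chi_2, chi_0> = (1/4)[1*(1)*conj(1) + 1*(-1)*conj(1) + 1*(1)*conj(1) + 1*(-1)*conj(1)]
      = (1/4)[(1) + (-1) + (1) + (-1)] = 0/4 = 0
  <chi_0*chi_2, chi_1> = (1/4)[1*(1)*conj(1) + 1*(-1)*conj(I) + 1*(1)*conj(-1) + 1*(-1)*conj(-I)]
      = (1/4)[(1) + (I) + (-1) + (-I)] = 0/4 = 0
  <chi_0*chi_2, chi_2> = (1/4)[1*(1)*conj(1) + 1*(-1)*conj(-1) + 1*(1)*conj(1) + 1*(-1)*conj(-1)]
      = (1/4)[(1) + (1) + (1) + (1)] = 4/4 = 1
  <chi_0*chi_2, chi_3> = (1/4)[1*(1)*conj(1) + 1*(-1)*conj(-I) + 1*(1)*conj(-1) + 1*(-1)*conj(I)]
      = (1/4)[(1) + (-I) + (-1) + (I)] = 0/4 = 0
(Exp terms are combined using exp(i*s)*conj(exp(i*t)) = exp(i*(s-t)), and sums of them are collapsed using the identity that for every m > 1 the m distinct m-th roots of unity sum to 0, e.g. 1 + exp(2*I*pi/3) + exp(-2*I*pi/3) = 0.)
Hence the multiplicities are chi_2: 1. Dimension check: dim(chi_0)*dim(chi_2) = 1*1 = 1 and sum (mult * dim) = 1*1 = 1.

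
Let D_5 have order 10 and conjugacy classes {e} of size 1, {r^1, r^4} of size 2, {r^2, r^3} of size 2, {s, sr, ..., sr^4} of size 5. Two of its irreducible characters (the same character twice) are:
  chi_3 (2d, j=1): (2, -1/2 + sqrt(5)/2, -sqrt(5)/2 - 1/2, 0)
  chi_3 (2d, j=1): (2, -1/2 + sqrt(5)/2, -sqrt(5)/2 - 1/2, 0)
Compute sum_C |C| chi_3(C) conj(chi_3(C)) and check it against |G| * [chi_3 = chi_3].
Sum = 10 = |G| = 10; so <chi_3, chi_3> = 1 (norm-1 confirms irreducibility).

Justification: Compute term by term over conjugacy classes (|C| * chi_3(C) * conj(chi_3(C))):
  1*(2)*conj(2) + 2*(-1/2 + sqrt(5)/2)*conj(-1/2 + sqrt(5)/2) + 2*(-sqrt(5)/2 - 1/2)*conj(-sqrt(5)/2 - 1/2) + 5*(0)*conj(0)
  = (4) + (3 - sqrt(5)) + (sqrt(5) + 3) + (0)
  = 10.
Dividing by |G| = 10 gives 10/10 = 1, matching the row-orthogonality relation <chi_3, chi_3> = [chi_3 = chi_3].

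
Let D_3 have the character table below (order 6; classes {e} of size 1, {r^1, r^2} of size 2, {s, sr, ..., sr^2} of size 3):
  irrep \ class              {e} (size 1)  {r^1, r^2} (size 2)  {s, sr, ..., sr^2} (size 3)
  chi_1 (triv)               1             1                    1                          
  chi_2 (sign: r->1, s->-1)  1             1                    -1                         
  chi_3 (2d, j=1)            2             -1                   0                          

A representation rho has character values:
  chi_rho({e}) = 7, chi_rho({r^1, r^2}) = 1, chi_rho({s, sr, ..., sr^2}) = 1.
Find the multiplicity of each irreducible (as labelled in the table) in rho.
Multiplicities: chi_1: 2, chi_2: 1, chi_3: 2.

Working: Use <chi_rho, chi> = (1/|G|) sum_C |C| * chi_rho(C) * conj(chi(C)) with |G| = 6 for each irreducible chi in the table:
  <chi_rho, chi_1> = (1/6)[1*(7)*conj(1) + 2*(1)*conj(1) + 3*(1)*conj(1)]
      = (1/6)[(7) + (2) + (3)] = 12/6 = 2
  <chi_rho, chi_2> = (1/6)[1*(7)*conj(1) + 2*(1)*conj(1) + 3*(1)*conj(-1)]
      = (1/6)[(7) + (2) + (-3)] = 6/6 = 1
  <chi_rho, chi_3> = (1/6)[1*(7)*conj(2) + 2*(1)*conj(-1) + 3*(1)*conj(0)]
      = (1/6)[(14) + (-2) + (0)] = 12/6 = 2
Dimension check: dim(rho) = sum (mult * dim) = 2*1 + 1*1 + 2*2 = 7 = chi_rho(e) = 7.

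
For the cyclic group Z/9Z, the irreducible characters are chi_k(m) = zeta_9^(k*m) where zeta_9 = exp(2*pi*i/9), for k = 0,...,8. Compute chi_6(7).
chi_6(7) = zeta_9^42 = exp(-2*I*pi/3)

Justification: chi_6(7) = zeta_9^(6*7) = zeta_9^42. Since zeta_9^9 = 1, this equals zeta_9^6 = exp(2*pi*i*6/9) = exp(-2*I*pi/3).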